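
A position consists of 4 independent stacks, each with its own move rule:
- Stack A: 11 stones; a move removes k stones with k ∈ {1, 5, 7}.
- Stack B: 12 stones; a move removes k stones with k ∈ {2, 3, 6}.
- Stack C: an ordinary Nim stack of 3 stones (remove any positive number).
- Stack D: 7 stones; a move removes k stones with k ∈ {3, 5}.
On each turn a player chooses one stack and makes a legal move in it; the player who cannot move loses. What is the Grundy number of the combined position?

1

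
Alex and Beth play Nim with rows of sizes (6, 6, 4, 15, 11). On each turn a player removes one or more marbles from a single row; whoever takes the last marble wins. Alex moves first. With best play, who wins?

Nim-sum: 6 ^ 6 ^ 4 ^ 15 ^ 11 = 0.
The nim-sum is 0, so this is a P-position: the player to move is in a losing position under optimal play; Alex is about to move from it and so loses — Beth wins.

Beth wins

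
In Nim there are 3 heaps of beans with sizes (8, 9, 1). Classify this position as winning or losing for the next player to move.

Losing position

Nim-sum: 8 ⊕ 9 ⊕ 1 = 0.
The nim-sum is 0, so this is a P-position: the player to move is in a losing position under optimal play.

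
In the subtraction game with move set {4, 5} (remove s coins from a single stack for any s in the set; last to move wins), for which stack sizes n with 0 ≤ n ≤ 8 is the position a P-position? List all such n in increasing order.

0, 1, 2, 3

Build the Grundy sequence with g(k) = mex{g(k−s) : s ∈ {4, 5}, s ≤ k}:
g(0) = mex{} = 0
g(1) = mex{} = 0
g(2) = mex{} = 0
g(3) = mex{} = 0
g(4) = mex{0} = 1
g(5) = mex{0} = 1
g(6) = mex{0} = 1
g(7) = mex{0} = 1
g(8) = mex{0,1} = 2
The P-positions (g = 0) in 0..8 are 0, 1, 2, 3.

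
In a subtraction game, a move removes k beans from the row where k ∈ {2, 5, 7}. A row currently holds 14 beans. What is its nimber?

Build the Grundy sequence with g(k) = mex{g(k−s) : s ∈ {2, 5, 7}, s ≤ k}:
g(0) = mex{} = 0
g(1) = mex{} = 0
g(2) = mex{0} = 1
g(3) = mex{0} = 1
g(4) = mex{1} = 0
g(5) = mex{0,1} = 2
g(6) = mex{0} = 1
g(7) = mex{0,1,2} = 3
g(8) = mex{0,1} = 2
g(9) = mex{0,1,3} = 2
g(10) = mex{1,2} = 0
g(11) = mex{0,1,2} = 3
g(12) = mex{0,2,3} = 1
g(13) = mex{1,2,3} = 0
g(14) = mex{1,2,3} = 0
So g(14) = 0.

0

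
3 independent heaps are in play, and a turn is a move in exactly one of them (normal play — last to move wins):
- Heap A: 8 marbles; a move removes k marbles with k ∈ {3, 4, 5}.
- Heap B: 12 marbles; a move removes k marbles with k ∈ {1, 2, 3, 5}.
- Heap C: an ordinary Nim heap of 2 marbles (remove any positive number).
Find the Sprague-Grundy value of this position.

2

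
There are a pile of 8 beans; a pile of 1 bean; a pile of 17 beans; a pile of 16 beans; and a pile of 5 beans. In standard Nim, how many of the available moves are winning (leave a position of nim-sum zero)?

In binary:
  01000  (8)
  00001  (1)
  10001  (17)
  10000  (16)
  00101  (5)
  -----
  01101  (13)
The overall nim-sum is X = 13. A pile of size p has a winning move iff p XOR X < p (reduce it to p XOR X).
  8: 8 XOR 13 = 5 < 8 — winning move (to 5).
  1: 1 XOR 13 = 12 ≥ 1 — no move.
  17: 17 XOR 13 = 28 ≥ 17 — no move.
  16: 16 XOR 13 = 29 ≥ 16 — no move.
  5: 5 XOR 13 = 8 ≥ 5 — no move.
That gives 1 winning move.

1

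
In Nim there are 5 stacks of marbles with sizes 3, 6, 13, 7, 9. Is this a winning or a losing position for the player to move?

Winning position

Compute the nim-sum pairwise:
3 ⊕ 6 = 5
5 ⊕ 13 = 8
8 ⊕ 7 = 15
15 ⊕ 9 = 6
The nim-sum is 6 ≠ 0, so this is an N-position: the player to move can win.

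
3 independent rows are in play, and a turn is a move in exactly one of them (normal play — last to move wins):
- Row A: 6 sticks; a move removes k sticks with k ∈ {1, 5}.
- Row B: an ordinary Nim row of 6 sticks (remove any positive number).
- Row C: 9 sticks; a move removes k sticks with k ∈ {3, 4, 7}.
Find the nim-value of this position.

Build the Grundy sequence for row A with g(k) = mex{g(k−s) : s ∈ {1, 5}, s ≤ k}:
g(0) = mex{} = 0
g(1) = mex{0} = 1
g(2) = mex{1} = 0
g(3) = mex{0} = 1
g(4) = mex{1} = 0
g(5) = mex{0} = 1
g(6) = mex{1} = 0
So g(6) = 0.
Row B is a plain Nim row of size 6, so its Grundy value is 6.
For row C, compute g(0), g(1), … with moves {3, 4, 7}:
k:     0  1  2  3  4  5  6  7  8  9
g(k):  0  0  0  1  1  1  2  2  2  3
So g(9) = 3.
By the Sprague-Grundy theorem, the Grundy value of a sum of independent games is the XOR of the component values.
Combined value = 0 XOR 6 XOR 3 = 5.

5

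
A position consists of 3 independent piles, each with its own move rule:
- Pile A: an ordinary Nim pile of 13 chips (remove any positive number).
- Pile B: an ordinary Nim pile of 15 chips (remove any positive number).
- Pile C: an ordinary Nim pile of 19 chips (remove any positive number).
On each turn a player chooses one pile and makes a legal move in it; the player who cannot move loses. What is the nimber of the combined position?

Pile A is a plain Nim pile of size 13, so its Grundy value is 13.
Pile B is a plain Nim pile of size 15, so its Grundy value is 15.
Pile C is a plain Nim pile of size 19, so its Grundy value is 19.
By the Sprague-Grundy theorem, the Grundy value of a sum of independent games is the XOR of the component values.
Combined value = 13 XOR 15 XOR 19 = 17.

17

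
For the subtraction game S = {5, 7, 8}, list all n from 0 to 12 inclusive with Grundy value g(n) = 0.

Grundy values for subtraction set {5, 7, 8}:
k:     0  1  2  3  4  5  6  7  8  9 10 11 12
g(k):  0  0  0  0  0  1  1  1  1  1  2  2  2
The P-positions (g = 0) in 0..12 are 0, 1, 2, 3, 4.

0, 1, 2, 3, 4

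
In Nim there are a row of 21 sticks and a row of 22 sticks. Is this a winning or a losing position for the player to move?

Winning position

Compute the nim-sum pairwise:
21 ⊕ 22 = 3
The nim-sum is 3 ≠ 0, so this is an N-position: the player to move can win.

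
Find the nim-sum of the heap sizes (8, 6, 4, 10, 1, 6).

In binary:
  1000  (8)
  0110  (6)
  0100  (4)
  1010  (10)
  0001  (1)
  0110  (6)
  ----
  0111  (7)

7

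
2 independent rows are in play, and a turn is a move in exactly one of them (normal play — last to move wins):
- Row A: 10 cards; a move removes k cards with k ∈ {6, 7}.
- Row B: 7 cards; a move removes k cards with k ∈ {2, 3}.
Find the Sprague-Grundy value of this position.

For row A, compute g(0), g(1), … with moves {6, 7}:
g(0) = mex{} = 0
g(1) = mex{} = 0
g(2) = mex{} = 0
g(3) = mex{} = 0
g(4) = mex{} = 0
g(5) = mex{} = 0
g(6) = mex{0} = 1
g(7) = mex{0} = 1
g(8) = mex{0} = 1
g(9) = mex{0} = 1
g(10) = mex{0} = 1
So g(10) = 1.
Grundy values for row B (subtraction set {2, 3}):
k:     0  1  2  3  4  5  6  7
g(k):  0  0  1  1  2  0  0  1
So g(7) = 1.
By the Sprague-Grundy theorem, the Grundy value of a sum of independent games is the XOR of the component values.
Combined value = 1 XOR 1 = 0.

0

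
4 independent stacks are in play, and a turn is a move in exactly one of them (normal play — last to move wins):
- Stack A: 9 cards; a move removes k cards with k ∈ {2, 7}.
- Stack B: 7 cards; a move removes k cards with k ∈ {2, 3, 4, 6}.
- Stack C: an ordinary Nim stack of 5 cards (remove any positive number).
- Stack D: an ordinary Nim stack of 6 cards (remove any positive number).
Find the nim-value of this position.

0

Grundy values for stack A (subtraction set {2, 7}):
g(0) = mex{} = 0
g(1) = mex{} = 0
g(2) = mex{0} = 1
g(3) = mex{0} = 1
g(4) = mex{1} = 0
g(5) = mex{1} = 0
g(6) = mex{0} = 1
g(7) = mex{0} = 1
g(8) = mex{0,1} = 2
g(9) = mex{1} = 0
So g(9) = 0.
Grundy values for stack B (subtraction set {2, 3, 4, 6}):
k:     0  1  2  3  4  5  6  7
g(k):  0  0  1  1  2  2  3  3
So g(7) = 3.
Stack C is a plain Nim stack of size 5, so its Grundy value is 5.
Stack D is a plain Nim stack of size 6, so its Grundy value is 6.
The value of a disjunctive sum is the nim-sum of the parts.
Combined value = 0 XOR 3 XOR 5 XOR 6 = 0.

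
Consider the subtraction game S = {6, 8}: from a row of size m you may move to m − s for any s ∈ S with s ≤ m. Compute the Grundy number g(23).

Compute g(0), g(1), … for moves {6, 8}:
k:     0  1  2  3  4  5  6  7  8  9 10 11 12 13 14 15 16 17 18 19 20 21 22 23
g(k):  0  0  0  0  0  0  1  1  1  1  1  1  2  2  0  0  0  0  0  0  1  1  1  1
So g(23) = 1.

1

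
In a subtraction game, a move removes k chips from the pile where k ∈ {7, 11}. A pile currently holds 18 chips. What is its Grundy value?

0

Compute g(0), g(1), … for moves {7, 11}:
k:     0  1  2  3  4  5  6  7  8  9 10 11 12 13 14 15 16 17 18
g(k):  0  0  0  0  0  0  0  1  1  1  1  1  1  1  2  2  2  2  0
So g(18) = 0.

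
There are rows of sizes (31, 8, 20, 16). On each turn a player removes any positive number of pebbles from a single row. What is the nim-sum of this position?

19

In binary:
  11111  (31)
  01000  (8)
  10100  (20)
  10000  (16)
  -----
  10011  (19)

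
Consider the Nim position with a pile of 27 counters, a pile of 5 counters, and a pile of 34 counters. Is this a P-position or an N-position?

N-position

Compute the nim-sum pairwise:
27 XOR 5 = 30
30 XOR 34 = 60
The nim-sum is 60 ≠ 0, so this is an N-position: the player to move can win.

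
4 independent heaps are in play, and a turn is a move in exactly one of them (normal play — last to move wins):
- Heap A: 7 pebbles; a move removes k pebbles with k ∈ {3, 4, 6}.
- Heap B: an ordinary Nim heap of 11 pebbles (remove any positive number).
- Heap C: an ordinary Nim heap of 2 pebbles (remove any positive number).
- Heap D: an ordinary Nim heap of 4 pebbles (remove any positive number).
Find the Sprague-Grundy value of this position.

Grundy values for heap A (subtraction set {3, 4, 6}):
g(0) = mex{} = 0
g(1) = mex{} = 0
g(2) = mex{} = 0
g(3) = mex{0} = 1
g(4) = mex{0} = 1
g(5) = mex{0} = 1
g(6) = mex{0,1} = 2
g(7) = mex{0,1} = 2
So g(7) = 2.
Heap B is a plain Nim heap of size 11, so its Grundy value is 11.
Heap C is a plain Nim heap of size 2, so its Grundy value is 2.
Heap D is a plain Nim heap of size 4, so its Grundy value is 4.
By the Sprague-Grundy theorem, the Grundy value of a sum of independent games is the XOR of the component values.
Combined value = 2 XOR 11 XOR 2 XOR 4 = 15.

15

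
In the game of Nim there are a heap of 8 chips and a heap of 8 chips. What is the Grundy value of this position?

Nim-sum: 8 ⊕ 8 = 0.

0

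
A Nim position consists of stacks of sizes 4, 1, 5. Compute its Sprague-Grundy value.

Compute the nim-sum pairwise:
4 XOR 1 = 5
5 XOR 5 = 0

0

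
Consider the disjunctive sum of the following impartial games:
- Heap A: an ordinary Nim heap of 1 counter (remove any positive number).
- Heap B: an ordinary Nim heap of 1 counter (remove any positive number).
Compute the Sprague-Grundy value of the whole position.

0

Heap A is a plain Nim heap of size 1, so its Grundy value is 1.
Heap B is a plain Nim heap of size 1, so its Grundy value is 1.
By the Sprague-Grundy theorem, the Grundy value of a sum of independent games is the XOR of the component values.
Combined value = 1 XOR 1 = 0.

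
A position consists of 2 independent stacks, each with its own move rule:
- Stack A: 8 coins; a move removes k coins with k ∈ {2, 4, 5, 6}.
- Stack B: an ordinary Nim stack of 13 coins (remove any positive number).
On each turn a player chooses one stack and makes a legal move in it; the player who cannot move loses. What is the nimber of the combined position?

Grundy values for stack A (subtraction set {2, 4, 5, 6}):
g(0) = mex{} = 0
g(1) = mex{} = 0
g(2) = mex{0} = 1
g(3) = mex{0} = 1
g(4) = mex{0,1} = 2
g(5) = mex{0,1} = 2
g(6) = mex{0,1,2} = 3
g(7) = mex{0,1,2} = 3
g(8) = mex{1,2,3} = 0
So g(8) = 0.
Stack B is a plain Nim stack of size 13, so its Grundy value is 13.
By the Sprague-Grundy theorem, the Grundy value of a sum of independent games is the XOR of the component values.
Combined value = 0 ⊕ 13 = 13.

13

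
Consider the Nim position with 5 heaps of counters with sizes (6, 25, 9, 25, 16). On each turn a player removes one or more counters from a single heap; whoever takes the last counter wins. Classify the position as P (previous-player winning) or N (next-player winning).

Compute the nim-sum pairwise:
6 XOR 25 = 31
31 XOR 9 = 22
22 XOR 25 = 15
15 XOR 16 = 31
The nim-sum is 31 ≠ 0, so this is an N-position: the player to move can win.

N-position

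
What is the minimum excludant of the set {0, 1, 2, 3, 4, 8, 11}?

5

The values 0, 1, 2, 3, 4 are all present; 5 is the first non-negative integer missing from the set.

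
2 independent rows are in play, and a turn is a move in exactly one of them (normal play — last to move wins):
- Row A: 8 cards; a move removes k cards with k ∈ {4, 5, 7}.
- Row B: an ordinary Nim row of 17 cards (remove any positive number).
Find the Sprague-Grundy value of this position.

Build the Grundy sequence for row A with g(k) = mex{g(k−s) : s ∈ {4, 5, 7}, s ≤ k}:
g(0) = mex{} = 0
g(1) = mex{} = 0
g(2) = mex{} = 0
g(3) = mex{} = 0
g(4) = mex{0} = 1
g(5) = mex{0} = 1
g(6) = mex{0} = 1
g(7) = mex{0} = 1
g(8) = mex{0,1} = 2
So g(8) = 2.
Row B is a plain Nim row of size 17, so its Grundy value is 17.
By the Sprague-Grundy theorem, the Grundy value of a sum of independent games is the XOR of the component values.
Combined value = 2 ⊕ 17 = 19.

19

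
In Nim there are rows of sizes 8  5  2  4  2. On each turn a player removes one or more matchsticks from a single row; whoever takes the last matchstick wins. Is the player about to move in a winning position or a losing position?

Winning position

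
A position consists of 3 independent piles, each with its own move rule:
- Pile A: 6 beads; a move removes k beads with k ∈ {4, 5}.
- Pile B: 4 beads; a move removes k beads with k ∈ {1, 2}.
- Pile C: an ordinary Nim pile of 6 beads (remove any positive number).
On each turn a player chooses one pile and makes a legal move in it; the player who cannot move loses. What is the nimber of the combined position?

6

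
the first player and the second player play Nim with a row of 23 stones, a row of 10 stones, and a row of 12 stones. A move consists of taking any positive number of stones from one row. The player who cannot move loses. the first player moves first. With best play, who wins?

Bitwise XOR of the heap sizes:
  10111  (23)
  01010  (10)
  01100  (12)
  -----
  10001  (17)
The nim-sum is 17 ≠ 0, so this is an N-position: the player to move can win; the first player has a winning move.

the first player wins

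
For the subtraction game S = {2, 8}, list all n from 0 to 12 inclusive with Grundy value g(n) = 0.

Grundy values for subtraction set {2, 8}:
k:     0  1  2  3  4  5  6  7  8  9 10 11 12
g(k):  0  0  1  1  0  0  1  1  2  2  0  0  1
The P-positions (g = 0) in 0..12 are 0, 1, 4, 5, 10, 11.

0, 1, 4, 5, 10, 11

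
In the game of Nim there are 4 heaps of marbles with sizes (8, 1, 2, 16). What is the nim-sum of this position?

Nim-sum: 8 XOR 1 XOR 2 XOR 16 = 27.

27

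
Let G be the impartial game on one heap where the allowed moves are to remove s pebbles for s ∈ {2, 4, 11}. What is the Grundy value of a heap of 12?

Build the Grundy sequence with g(k) = mex{g(k−s) : s ∈ {2, 4, 11}, s ≤ k}:
g(0) = mex{} = 0
g(1) = mex{} = 0
g(2) = mex{0} = 1
g(3) = mex{0} = 1
g(4) = mex{0,1} = 2
g(5) = mex{0,1} = 2
g(6) = mex{1,2} = 0
g(7) = mex{1,2} = 0
g(8) = mex{0,2} = 1
g(9) = mex{0,2} = 1
g(10) = mex{0,1} = 2
g(11) = mex{0,1} = 2
g(12) = mex{0,1,2} = 3
So g(12) = 3.

3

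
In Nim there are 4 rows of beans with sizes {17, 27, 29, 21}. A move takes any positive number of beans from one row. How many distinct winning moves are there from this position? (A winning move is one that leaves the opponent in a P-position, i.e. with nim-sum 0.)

Compute the nim-sum pairwise:
17 ^ 27 = 10
10 ^ 29 = 23
23 ^ 21 = 2
The overall nim-sum is X = 2. A row of size p has a winning move iff p XOR X < p (reduce it to p XOR X).
  17: 17 XOR 2 = 19 ≥ 17 — no move.
  27: 27 XOR 2 = 25 < 27 — winning move (to 25).
  29: 29 XOR 2 = 31 ≥ 29 — no move.
  21: 21 XOR 2 = 23 ≥ 21 — no move.
That gives 1 winning move.

1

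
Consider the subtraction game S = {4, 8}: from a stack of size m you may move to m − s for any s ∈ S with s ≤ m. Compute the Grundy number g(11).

Compute g(0), g(1), … for moves {4, 8}:
g(0) = mex{} = 0
g(1) = mex{} = 0
g(2) = mex{} = 0
g(3) = mex{} = 0
g(4) = mex{0} = 1
g(5) = mex{0} = 1
g(6) = mex{0} = 1
g(7) = mex{0} = 1
g(8) = mex{0,1} = 2
g(9) = mex{0,1} = 2
g(10) = mex{0,1} = 2
g(11) = mex{0,1} = 2
So g(11) = 2.

2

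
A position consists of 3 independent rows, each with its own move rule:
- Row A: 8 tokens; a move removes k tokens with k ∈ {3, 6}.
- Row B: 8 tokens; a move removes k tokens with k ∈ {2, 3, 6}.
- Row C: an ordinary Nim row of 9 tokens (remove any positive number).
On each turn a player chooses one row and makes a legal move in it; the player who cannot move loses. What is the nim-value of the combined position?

Build the Grundy sequence for row A with g(k) = mex{g(k−s) : s ∈ {3, 6}, s ≤ k}:
g(0) = mex{} = 0
g(1) = mex{} = 0
g(2) = mex{} = 0
g(3) = mex{0} = 1
g(4) = mex{0} = 1
g(5) = mex{0} = 1
g(6) = mex{0,1} = 2
g(7) = mex{0,1} = 2
g(8) = mex{0,1} = 2
So g(8) = 2.
Grundy values for row B (subtraction set {2, 3, 6}):
k:     0  1  2  3  4  5  6  7  8
g(k):  0  0  1  1  2  0  3  1  2
So g(8) = 2.
Row C is a plain Nim row of size 9, so its Grundy value is 9.
The value of a disjunctive sum is the nim-sum of the parts.
Combined value = 2 XOR 2 XOR 9 = 9.

9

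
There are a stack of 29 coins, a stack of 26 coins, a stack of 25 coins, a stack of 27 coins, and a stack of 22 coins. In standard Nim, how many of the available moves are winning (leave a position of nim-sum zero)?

Compute the nim-sum pairwise:
29 XOR 26 = 7
7 XOR 25 = 30
30 XOR 27 = 5
5 XOR 22 = 19
The overall nim-sum is X = 19. A stack of size p has a winning move iff p XOR X < p (reduce it to p XOR X).
  29: 29 XOR 19 = 14 < 29 — winning move (to 14).
  26: 26 XOR 19 = 9 < 26 — winning move (to 9).
  25: 25 XOR 19 = 10 < 25 — winning move (to 10).
  27: 27 XOR 19 = 8 < 27 — winning move (to 8).
  22: 22 XOR 19 = 5 < 22 — winning move (to 5).
That gives 5 winning moves.

5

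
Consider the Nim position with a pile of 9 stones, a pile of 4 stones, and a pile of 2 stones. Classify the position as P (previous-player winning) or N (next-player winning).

N-position

Nim-sum: 9 ⊕ 4 ⊕ 2 = 15.
The nim-sum is 15 ≠ 0, so this is an N-position: the player to move can win.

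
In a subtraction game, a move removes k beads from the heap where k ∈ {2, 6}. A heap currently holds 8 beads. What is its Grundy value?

0

Build the Grundy sequence with g(k) = mex{g(k−s) : s ∈ {2, 6}, s ≤ k}:
g(0) = mex{} = 0
g(1) = mex{} = 0
g(2) = mex{0} = 1
g(3) = mex{0} = 1
g(4) = mex{1} = 0
g(5) = mex{1} = 0
g(6) = mex{0} = 1
g(7) = mex{0} = 1
g(8) = mex{1} = 0
So g(8) = 0.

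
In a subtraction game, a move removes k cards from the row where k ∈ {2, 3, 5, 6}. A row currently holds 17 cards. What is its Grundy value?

Grundy values for subtraction set {2, 3, 5, 6}:
k:     0  1  2  3  4  5  6  7  8  9 10 11 12 13 14 15 16 17
g(k):  0  0  1  1  2  2  3  3  0  0  1  1  2  2  3  3  0  0
So g(17) = 0.

0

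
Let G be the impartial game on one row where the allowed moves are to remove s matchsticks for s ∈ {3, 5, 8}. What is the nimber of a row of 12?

Grundy values for subtraction set {3, 5, 8}:
k:     0  1  2  3  4  5  6  7  8  9 10 11 12
g(k):  0  0  0  1  1  1  2  2  2  3  3  0  0
So g(12) = 0.

0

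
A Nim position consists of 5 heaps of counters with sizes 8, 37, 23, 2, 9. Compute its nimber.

49

Compute the nim-sum pairwise:
8 ^ 37 = 45
45 ^ 23 = 58
58 ^ 2 = 56
56 ^ 9 = 49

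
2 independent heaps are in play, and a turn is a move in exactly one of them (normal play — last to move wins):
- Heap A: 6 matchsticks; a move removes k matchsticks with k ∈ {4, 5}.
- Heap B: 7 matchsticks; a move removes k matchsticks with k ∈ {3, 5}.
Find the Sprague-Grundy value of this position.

Grundy values for heap A (subtraction set {4, 5}):
g(0) = mex{} = 0
g(1) = mex{} = 0
g(2) = mex{} = 0
g(3) = mex{} = 0
g(4) = mex{0} = 1
g(5) = mex{0} = 1
g(6) = mex{0} = 1
So g(6) = 1.
For heap B, compute g(0), g(1), … with moves {3, 5}:
k:     0  1  2  3  4  5  6  7
g(k):  0  0  0  1  1  1  2  2
So g(7) = 2.
The value of a disjunctive sum is the nim-sum of the parts.
Combined value = 1 ⊕ 2 = 3.

3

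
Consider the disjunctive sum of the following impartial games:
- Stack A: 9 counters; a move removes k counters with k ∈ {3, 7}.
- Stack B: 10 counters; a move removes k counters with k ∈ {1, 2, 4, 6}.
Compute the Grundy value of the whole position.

3

For stack A, compute g(0), g(1), … with moves {3, 7}:
g(0) = mex{} = 0
g(1) = mex{} = 0
g(2) = mex{} = 0
g(3) = mex{0} = 1
g(4) = mex{0} = 1
g(5) = mex{0} = 1
g(6) = mex{1} = 0
g(7) = mex{0,1} = 2
g(8) = mex{0,1} = 2
g(9) = mex{0} = 1
So g(9) = 1.
Build the Grundy sequence for stack B with g(k) = mex{g(k−s) : s ∈ {1, 2, 4, 6}, s ≤ k}:
k:     0  1  2  3  4  5  6  7  8  9 10
g(k):  0  1  2  0  1  2  3  4  0  1  2
So g(10) = 2.
The value of a disjunctive sum is the nim-sum of the parts.
Combined value = 1 ⊕ 2 = 3.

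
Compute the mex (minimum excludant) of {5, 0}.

1

0 is in the set but 1 is not, so the mex is 1.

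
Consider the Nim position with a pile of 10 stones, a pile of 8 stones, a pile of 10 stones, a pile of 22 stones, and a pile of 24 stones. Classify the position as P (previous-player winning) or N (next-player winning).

In binary:
  01010  (10)
  01000  (8)
  01010  (10)
  10110  (22)
  11000  (24)
  -----
  00110  (6)
The nim-sum is 6 ≠ 0, so this is an N-position: the player to move can win.

N-position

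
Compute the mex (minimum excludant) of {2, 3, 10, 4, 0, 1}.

5

The values 0, 1, 2, 3, 4 are all present; 5 is the first non-negative integer missing from the set.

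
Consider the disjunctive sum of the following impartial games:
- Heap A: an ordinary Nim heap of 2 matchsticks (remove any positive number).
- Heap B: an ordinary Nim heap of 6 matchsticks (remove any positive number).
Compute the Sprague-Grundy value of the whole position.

4

Heap A is a plain Nim heap of size 2, so its Grundy value is 2.
Heap B is a plain Nim heap of size 6, so its Grundy value is 6.
By the Sprague-Grundy theorem, the Grundy value of a sum of independent games is the XOR of the component values.
Combined value = 2 XOR 6 = 4.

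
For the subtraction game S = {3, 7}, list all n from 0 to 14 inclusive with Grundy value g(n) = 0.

0, 1, 2, 6, 10, 11, 12

Compute g(0), g(1), … for moves {3, 7}:
k:     0  1  2  3  4  5  6  7  8  9 10 11 12 13 14
g(k):  0  0  0  1  1  1  0  2  2  1  0  0  0  1  1
The P-positions (g = 0) in 0..14 are 0, 1, 2, 6, 10, 11, 12.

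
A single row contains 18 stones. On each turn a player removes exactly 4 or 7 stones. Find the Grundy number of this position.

1

Build the Grundy sequence with g(k) = mex{g(k−s) : s ∈ {4, 7}, s ≤ k}:
k:     0  1  2  3  4  5  6  7  8  9 10 11 12 13 14 15 16 17 18
g(k):  0  0  0  0  1  1  1  1  2  2  2  0  0  0  0  1  1  1  1
So g(18) = 1.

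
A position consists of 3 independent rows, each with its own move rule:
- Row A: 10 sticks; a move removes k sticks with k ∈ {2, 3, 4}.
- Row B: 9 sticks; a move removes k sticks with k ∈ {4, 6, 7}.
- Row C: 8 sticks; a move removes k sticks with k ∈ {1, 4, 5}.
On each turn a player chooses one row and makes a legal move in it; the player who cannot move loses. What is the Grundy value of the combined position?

Build the Grundy sequence for row A with g(k) = mex{g(k−s) : s ∈ {2, 3, 4}, s ≤ k}:
g(0) = mex{} = 0
g(1) = mex{} = 0
g(2) = mex{0} = 1
g(3) = mex{0} = 1
g(4) = mex{0,1} = 2
g(5) = mex{0,1} = 2
g(6) = mex{1,2} = 0
g(7) = mex{1,2} = 0
g(8) = mex{0,2} = 1
g(9) = mex{0,2} = 1
g(10) = mex{0,1} = 2
So g(10) = 2.
Grundy values for row B (subtraction set {4, 6, 7}):
g(0) = mex{} = 0
g(1) = mex{} = 0
g(2) = mex{} = 0
g(3) = mex{} = 0
g(4) = mex{0} = 1
g(5) = mex{0} = 1
g(6) = mex{0} = 1
g(7) = mex{0} = 1
g(8) = mex{0,1} = 2
g(9) = mex{0,1} = 2
So g(9) = 2.
Grundy values for row C (subtraction set {1, 4, 5}):
g(0) = mex{} = 0
g(1) = mex{0} = 1
g(2) = mex{1} = 0
g(3) = mex{0} = 1
g(4) = mex{0,1} = 2
g(5) = mex{0,1,2} = 3
g(6) = mex{0,1,3} = 2
g(7) = mex{0,1,2} = 3
g(8) = mex{1,2,3} = 0
So g(8) = 0.
By the Sprague-Grundy theorem, the Grundy value of a sum of independent games is the XOR of the component values.
Combined value = 2 ⊕ 2 ⊕ 0 = 0.

0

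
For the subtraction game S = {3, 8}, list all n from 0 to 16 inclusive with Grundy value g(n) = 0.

0, 1, 2, 6, 7, 11, 12, 13

Grundy values for subtraction set {3, 8}:
k:     0  1  2  3  4  5  6  7  8  9 10 11 12 13 14 15 16
g(k):  0  0  0  1  1  1  0  0  2  1  1  0  0  0  1  1  1
The P-positions (g = 0) in 0..16 are 0, 1, 2, 6, 7, 11, 12, 13.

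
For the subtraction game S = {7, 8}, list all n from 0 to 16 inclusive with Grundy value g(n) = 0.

0, 1, 2, 3, 4, 5, 6, 15, 16

Compute g(0), g(1), … for moves {7, 8}:
k:     0  1  2  3  4  5  6  7  8  9 10 11 12 13 14 15 16
g(k):  0  0  0  0  0  0  0  1  1  1  1  1  1  1  2  0  0
The P-positions (g = 0) in 0..16 are 0, 1, 2, 3, 4, 5, 6, 15, 16.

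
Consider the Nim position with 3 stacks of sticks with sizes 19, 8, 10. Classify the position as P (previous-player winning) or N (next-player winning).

Write each in binary and XOR column by column:
  10011  (19)
  01000  (8)
  01010  (10)
  -----
  10001  (17)
The nim-sum is 17 ≠ 0, so this is an N-position: the player to move can win.

N-position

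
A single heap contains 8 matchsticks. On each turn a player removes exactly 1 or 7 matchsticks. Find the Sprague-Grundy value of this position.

Build the Grundy sequence with g(k) = mex{g(k−s) : s ∈ {1, 7}, s ≤ k}:
g(0) = mex{} = 0
g(1) = mex{0} = 1
g(2) = mex{1} = 0
g(3) = mex{0} = 1
g(4) = mex{1} = 0
g(5) = mex{0} = 1
g(6) = mex{1} = 0
g(7) = mex{0} = 1
g(8) = mex{1} = 0
So g(8) = 0.

0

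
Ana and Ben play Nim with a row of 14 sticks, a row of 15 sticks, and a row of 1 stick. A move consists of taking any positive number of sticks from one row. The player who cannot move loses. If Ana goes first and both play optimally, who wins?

Compute the nim-sum pairwise:
14 ^ 15 = 1
1 ^ 1 = 0
The nim-sum is 0, so this is a P-position: the player to move is in a losing position under optimal play; Ana is about to move from it and so loses — Ben wins.

Ben wins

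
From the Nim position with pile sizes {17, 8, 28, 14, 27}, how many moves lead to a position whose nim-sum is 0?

3

In binary:
  10001  (17)
  01000  (8)
  11100  (28)
  01110  (14)
  11011  (27)
  -----
  10000  (16)
The overall nim-sum is X = 16. A pile of size p has a winning move iff p XOR X < p (reduce it to p XOR X).
  17: 17 XOR 16 = 1 < 17 — winning move (to 1).
  8: 8 XOR 16 = 24 ≥ 8 — no move.
  28: 28 XOR 16 = 12 < 28 — winning move (to 12).
  14: 14 XOR 16 = 30 ≥ 14 — no move.
  27: 27 XOR 16 = 11 < 27 — winning move (to 11).
That gives 3 winning moves.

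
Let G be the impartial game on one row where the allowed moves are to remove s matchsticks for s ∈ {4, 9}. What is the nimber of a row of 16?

Grundy values for subtraction set {4, 9}:
k:     0  1  2  3  4  5  6  7  8  9 10 11 12 13 14 15 16
g(k):  0  0  0  0  1  1  1  1  0  2  2  2  1  0  0  0  0
So g(16) = 0.

0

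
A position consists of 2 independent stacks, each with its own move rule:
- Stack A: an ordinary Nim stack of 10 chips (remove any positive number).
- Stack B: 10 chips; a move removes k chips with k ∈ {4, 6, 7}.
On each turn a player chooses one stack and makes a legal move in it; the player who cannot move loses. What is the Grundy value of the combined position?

8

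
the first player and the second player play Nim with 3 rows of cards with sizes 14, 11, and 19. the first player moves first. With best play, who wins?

Nim-sum: 14 ⊕ 11 ⊕ 19 = 22.
The nim-sum is 22 ≠ 0, so this is an N-position: the player to move can win; the first player has a winning move.

the first player wins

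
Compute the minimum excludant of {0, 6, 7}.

1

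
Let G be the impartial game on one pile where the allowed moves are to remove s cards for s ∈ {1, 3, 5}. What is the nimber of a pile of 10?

0

Grundy values for subtraction set {1, 3, 5}:
g(0) = mex{} = 0
g(1) = mex{0} = 1
g(2) = mex{1} = 0
g(3) = mex{0} = 1
g(4) = mex{1} = 0
g(5) = mex{0} = 1
g(6) = mex{1} = 0
g(7) = mex{0} = 1
g(8) = mex{1} = 0
g(9) = mex{0} = 1
g(10) = mex{1} = 0
So g(10) = 0.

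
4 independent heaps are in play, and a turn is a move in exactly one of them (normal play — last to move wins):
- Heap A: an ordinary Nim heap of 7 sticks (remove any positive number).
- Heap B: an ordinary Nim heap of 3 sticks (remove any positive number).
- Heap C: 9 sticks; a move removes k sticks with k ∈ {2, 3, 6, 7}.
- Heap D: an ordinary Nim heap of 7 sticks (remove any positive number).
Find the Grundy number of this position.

3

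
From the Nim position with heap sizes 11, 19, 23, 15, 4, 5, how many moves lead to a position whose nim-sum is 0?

5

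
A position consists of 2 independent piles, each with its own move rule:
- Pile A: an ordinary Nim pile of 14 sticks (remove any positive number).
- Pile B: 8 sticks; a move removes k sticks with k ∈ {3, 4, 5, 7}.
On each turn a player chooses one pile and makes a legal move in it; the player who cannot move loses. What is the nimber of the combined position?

12

Pile A is a plain Nim pile of size 14, so its Grundy value is 14.
Build the Grundy sequence for pile B with g(k) = mex{g(k−s) : s ∈ {3, 4, 5, 7}, s ≤ k}:
g(0) = mex{} = 0
g(1) = mex{} = 0
g(2) = mex{} = 0
g(3) = mex{0} = 1
g(4) = mex{0} = 1
g(5) = mex{0} = 1
g(6) = mex{0,1} = 2
g(7) = mex{0,1} = 2
g(8) = mex{0,1} = 2
So g(8) = 2.
The value of a disjunctive sum is the nim-sum of the parts.
Combined value = 14 ⊕ 2 = 12.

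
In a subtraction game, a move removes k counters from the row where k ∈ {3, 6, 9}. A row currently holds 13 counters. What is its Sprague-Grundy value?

0

Build the Grundy sequence with g(k) = mex{g(k−s) : s ∈ {3, 6, 9}, s ≤ k}:
g(0) = mex{} = 0
g(1) = mex{} = 0
g(2) = mex{} = 0
g(3) = mex{0} = 1
g(4) = mex{0} = 1
g(5) = mex{0} = 1
g(6) = mex{0,1} = 2
g(7) = mex{0,1} = 2
g(8) = mex{0,1} = 2
g(9) = mex{0,1,2} = 3
g(10) = mex{0,1,2} = 3
g(11) = mex{0,1,2} = 3
g(12) = mex{1,2,3} = 0
g(13) = mex{1,2,3} = 0
So g(13) = 0.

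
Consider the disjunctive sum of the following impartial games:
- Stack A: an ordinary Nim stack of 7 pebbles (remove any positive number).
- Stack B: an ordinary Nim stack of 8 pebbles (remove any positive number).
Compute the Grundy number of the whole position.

Stack A is a plain Nim stack of size 7, so its Grundy value is 7.
Stack B is a plain Nim stack of size 8, so its Grundy value is 8.
The value of a disjunctive sum is the nim-sum of the parts.
Combined value = 7 ⊕ 8 = 15.

15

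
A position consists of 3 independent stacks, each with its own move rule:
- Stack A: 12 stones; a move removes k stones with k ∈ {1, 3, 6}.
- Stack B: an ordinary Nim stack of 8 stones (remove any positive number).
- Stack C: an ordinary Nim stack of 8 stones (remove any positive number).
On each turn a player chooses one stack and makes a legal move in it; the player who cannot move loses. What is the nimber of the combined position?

1

Build the Grundy sequence for stack A with g(k) = mex{g(k−s) : s ∈ {1, 3, 6}, s ≤ k}:
g(0) = mex{} = 0
g(1) = mex{0} = 1
g(2) = mex{1} = 0
g(3) = mex{0} = 1
g(4) = mex{1} = 0
g(5) = mex{0} = 1
g(6) = mex{0,1} = 2
g(7) = mex{0,1,2} = 3
g(8) = mex{0,1,3} = 2
g(9) = mex{1,2} = 0
g(10) = mex{0,3} = 1
g(11) = mex{1,2} = 0
g(12) = mex{0,2} = 1
So g(12) = 1.
Stack B is a plain Nim stack of size 8, so its Grundy value is 8.
Stack C is a plain Nim stack of size 8, so its Grundy value is 8.
By the Sprague-Grundy theorem, the Grundy value of a sum of independent games is the XOR of the component values.
Combined value = 1 ⊕ 8 ⊕ 8 = 1.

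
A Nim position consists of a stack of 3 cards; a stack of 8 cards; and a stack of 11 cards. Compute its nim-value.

0

Nim-sum: 3 XOR 8 XOR 11 = 0.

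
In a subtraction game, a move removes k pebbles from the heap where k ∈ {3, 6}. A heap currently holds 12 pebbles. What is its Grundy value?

1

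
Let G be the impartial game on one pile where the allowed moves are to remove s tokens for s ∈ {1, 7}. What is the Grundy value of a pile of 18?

0

Grundy values for subtraction set {1, 7}:
k:     0  1  2  3  4  5  6  7  8  9 10 11 12 13 14 15 16 17 18
g(k):  0  1  0  1  0  1  0  1  0  1  0  1  0  1  0  1  0  1  0
So g(18) = 0.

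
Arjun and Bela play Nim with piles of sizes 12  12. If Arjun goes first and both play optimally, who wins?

Nim-sum: 12 ^ 12 = 0.
The nim-sum is 0, so this is a P-position: the player to move is in a losing position under optimal play; Arjun is about to move from it and so loses — Bela wins.

Bela wins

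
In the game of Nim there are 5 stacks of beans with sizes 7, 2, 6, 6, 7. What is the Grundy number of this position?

2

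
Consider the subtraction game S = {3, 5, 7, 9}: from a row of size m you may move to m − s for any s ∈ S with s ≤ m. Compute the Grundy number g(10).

Grundy values for subtraction set {3, 5, 7, 9}:
k:     0  1  2  3  4  5  6  7  8  9 10
g(k):  0  0  0  1  1  1  2  2  2  3  3
So g(10) = 3.

3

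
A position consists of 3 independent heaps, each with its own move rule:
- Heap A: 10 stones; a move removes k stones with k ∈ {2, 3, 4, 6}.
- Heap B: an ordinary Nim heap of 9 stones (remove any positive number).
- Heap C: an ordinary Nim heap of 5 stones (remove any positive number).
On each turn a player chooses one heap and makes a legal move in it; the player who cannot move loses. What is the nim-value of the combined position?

13

Grundy values for heap A (subtraction set {2, 3, 4, 6}):
k:     0  1  2  3  4  5  6  7  8  9 10
g(k):  0  0  1  1  2  2  3  3  0  0  1
So g(10) = 1.
Heap B is a plain Nim heap of size 9, so its Grundy value is 9.
Heap C is a plain Nim heap of size 5, so its Grundy value is 5.
By the Sprague-Grundy theorem, the Grundy value of a sum of independent games is the XOR of the component values.
Combined value = 1 ⊕ 9 ⊕ 5 = 13.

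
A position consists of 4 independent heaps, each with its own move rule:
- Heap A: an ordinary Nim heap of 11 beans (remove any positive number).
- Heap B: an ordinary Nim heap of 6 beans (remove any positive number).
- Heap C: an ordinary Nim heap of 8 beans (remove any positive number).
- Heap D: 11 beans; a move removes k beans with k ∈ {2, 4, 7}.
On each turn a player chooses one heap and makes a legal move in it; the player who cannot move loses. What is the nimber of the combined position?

Heap A is a plain Nim heap of size 11, so its Grundy value is 11.
Heap B is a plain Nim heap of size 6, so its Grundy value is 6.
Heap C is a plain Nim heap of size 8, so its Grundy value is 8.
For heap D, compute g(0), g(1), … with moves {2, 4, 7}:
k:     0  1  2  3  4  5  6  7  8  9 10 11
g(k):  0  0  1  1  2  2  0  3  1  0  2  1
So g(11) = 1.
The value of a disjunctive sum is the nim-sum of the parts.
Combined value = 11 ⊕ 6 ⊕ 8 ⊕ 1 = 4.

4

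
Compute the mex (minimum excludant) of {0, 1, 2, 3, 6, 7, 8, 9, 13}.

The values 0, 1, 2, 3 are all present; 4 is the first non-negative integer missing from the set.

4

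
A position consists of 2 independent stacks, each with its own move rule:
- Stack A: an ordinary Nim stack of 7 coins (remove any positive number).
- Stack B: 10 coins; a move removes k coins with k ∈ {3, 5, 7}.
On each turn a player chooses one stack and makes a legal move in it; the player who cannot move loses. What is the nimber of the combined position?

Stack A is a plain Nim stack of size 7, so its Grundy value is 7.
For stack B, compute g(0), g(1), … with moves {3, 5, 7}:
k:     0  1  2  3  4  5  6  7  8  9 10
g(k):  0  0  0  1  1  1  2  2  2  3  0
So g(10) = 0.
The value of a disjunctive sum is the nim-sum of the parts.
Combined value = 7 ⊕ 0 = 7.

7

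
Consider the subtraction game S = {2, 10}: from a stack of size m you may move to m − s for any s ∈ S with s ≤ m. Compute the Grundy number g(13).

0

Grundy values for subtraction set {2, 10}:
k:     0  1  2  3  4  5  6  7  8  9 10 11 12 13
g(k):  0  0  1  1  0  0  1  1  0  0  1  1  0  0
So g(13) = 0.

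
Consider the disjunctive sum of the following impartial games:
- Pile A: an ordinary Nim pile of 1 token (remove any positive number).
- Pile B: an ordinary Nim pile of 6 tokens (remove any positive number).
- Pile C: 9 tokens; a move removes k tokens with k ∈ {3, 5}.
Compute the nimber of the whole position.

7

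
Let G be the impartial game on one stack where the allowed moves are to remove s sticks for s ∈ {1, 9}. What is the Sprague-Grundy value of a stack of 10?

0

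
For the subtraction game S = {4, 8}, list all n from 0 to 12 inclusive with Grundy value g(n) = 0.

0, 1, 2, 3, 12

Build the Grundy sequence with g(k) = mex{g(k−s) : s ∈ {4, 8}, s ≤ k}:
k:     0  1  2  3  4  5  6  7  8  9 10 11 12
g(k):  0  0  0  0  1  1  1  1  2  2  2  2  0
The P-positions (g = 0) in 0..12 are 0, 1, 2, 3, 12.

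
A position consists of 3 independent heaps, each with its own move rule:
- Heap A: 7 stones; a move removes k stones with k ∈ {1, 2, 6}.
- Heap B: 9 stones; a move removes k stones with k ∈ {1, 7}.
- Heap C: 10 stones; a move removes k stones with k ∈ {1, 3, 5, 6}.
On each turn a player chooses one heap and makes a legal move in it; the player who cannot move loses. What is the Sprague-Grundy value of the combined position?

Grundy values for heap A (subtraction set {1, 2, 6}):
g(0) = mex{} = 0
g(1) = mex{0} = 1
g(2) = mex{0,1} = 2
g(3) = mex{1,2} = 0
g(4) = mex{0,2} = 1
g(5) = mex{0,1} = 2
g(6) = mex{0,1,2} = 3
g(7) = mex{1,2,3} = 0
So g(7) = 0.
Grundy values for heap B (subtraction set {1, 7}):
k:     0  1  2  3  4  5  6  7  8  9
g(k):  0  1  0  1  0  1  0  1  0  1
So g(9) = 1.
Build the Grundy sequence for heap C with g(k) = mex{g(k−s) : s ∈ {1, 3, 5, 6}, s ≤ k}:
k:     0  1  2  3  4  5  6  7  8  9 10
g(k):  0  1  0  1  0  1  2  3  2  3  2
So g(10) = 2.
The value of a disjunctive sum is the nim-sum of the parts.
Combined value = 0 XOR 1 XOR 2 = 3.

3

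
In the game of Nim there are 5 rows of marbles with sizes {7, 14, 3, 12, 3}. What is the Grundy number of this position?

Nim-sum: 7 ⊕ 14 ⊕ 3 ⊕ 12 ⊕ 3 = 5.

5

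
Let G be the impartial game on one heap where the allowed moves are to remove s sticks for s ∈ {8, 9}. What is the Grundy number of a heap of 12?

1

Build the Grundy sequence with g(k) = mex{g(k−s) : s ∈ {8, 9}, s ≤ k}:
g(0) = mex{} = 0
g(1) = mex{} = 0
g(2) = mex{} = 0
g(3) = mex{} = 0
g(4) = mex{} = 0
g(5) = mex{} = 0
g(6) = mex{} = 0
g(7) = mex{} = 0
g(8) = mex{0} = 1
g(9) = mex{0} = 1
g(10) = mex{0} = 1
g(11) = mex{0} = 1
g(12) = mex{0} = 1
So g(12) = 1.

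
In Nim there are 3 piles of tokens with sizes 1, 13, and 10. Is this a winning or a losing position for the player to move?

Compute the nim-sum pairwise:
1 XOR 13 = 12
12 XOR 10 = 6
The nim-sum is 6 ≠ 0, so this is an N-position: the player to move can win.

Winning position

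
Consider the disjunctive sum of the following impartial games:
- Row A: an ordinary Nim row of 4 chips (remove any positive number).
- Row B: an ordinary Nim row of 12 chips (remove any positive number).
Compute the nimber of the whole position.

Row A is a plain Nim row of size 4, so its Grundy value is 4.
Row B is a plain Nim row of size 12, so its Grundy value is 12.
By the Sprague-Grundy theorem, the Grundy value of a sum of independent games is the XOR of the component values.
Combined value = 4 XOR 12 = 8.

8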